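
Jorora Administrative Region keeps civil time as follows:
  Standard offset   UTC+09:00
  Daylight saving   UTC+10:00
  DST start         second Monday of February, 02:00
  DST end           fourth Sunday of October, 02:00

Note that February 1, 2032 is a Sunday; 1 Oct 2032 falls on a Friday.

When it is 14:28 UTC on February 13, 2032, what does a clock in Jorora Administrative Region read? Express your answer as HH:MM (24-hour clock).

1 February 2032 is a Sunday, so the first Monday is February 2 and the second is February 9.
1 October 2032 is a Friday, so the first Sunday is October 3 and the fourth is October 24.
At the standard offset (UTC+09:00), 14:28 UTC + 9h = 23:28 Jorora Administrative Region standard time.
The standard-time date in Jorora Administrative Region, February 13, 2032, falls between 9 February and 24 October, so daylight saving is in effect and Jorora Administrative Region is at UTC+10:00.
14:28 UTC + 10h = 00:28 local (rolling into the next day, 14 February 2032).

00:28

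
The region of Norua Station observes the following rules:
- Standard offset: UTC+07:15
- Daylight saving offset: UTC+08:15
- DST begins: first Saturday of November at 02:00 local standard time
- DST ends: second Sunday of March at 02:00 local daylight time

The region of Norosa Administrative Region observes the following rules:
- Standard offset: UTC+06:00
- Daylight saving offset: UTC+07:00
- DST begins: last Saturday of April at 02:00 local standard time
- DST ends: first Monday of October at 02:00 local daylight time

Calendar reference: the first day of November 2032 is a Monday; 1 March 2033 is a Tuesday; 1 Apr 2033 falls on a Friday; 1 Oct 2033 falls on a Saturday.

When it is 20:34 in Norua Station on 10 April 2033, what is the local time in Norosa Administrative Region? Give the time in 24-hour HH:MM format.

19:19

1 November 2032 is a Monday, so the first Saturday is November 6.
1 March 2033 is a Tuesday, so the first Sunday is March 6 and the second is March 13.
10 April 2033 does not fall between 6 November 2032 and 13 March 2033, so daylight saving is not in effect and Norua Station is at UTC+07:15.
20:34 Norua Station − 7h15m = 13:19 UTC.
1 April 2033 is a Friday, so Saturdays fall on 2, 9, 16, 23, 30; the last is April 30.
1 October 2033 is a Saturday, so the first Monday is October 3.
At the standard offset (UTC+06:00), 13:19 UTC + 6h = 19:19 Norosa Administrative Region standard time.
Daylight saving runs 30 April – 3 October; the standard-time date in Norosa Administrative Region, 10 April 2033, is outside that window, so Norosa Administrative Region is on standard time at UTC+06:00.
13:19 UTC + 6h = 19:19 Norosa Administrative Region.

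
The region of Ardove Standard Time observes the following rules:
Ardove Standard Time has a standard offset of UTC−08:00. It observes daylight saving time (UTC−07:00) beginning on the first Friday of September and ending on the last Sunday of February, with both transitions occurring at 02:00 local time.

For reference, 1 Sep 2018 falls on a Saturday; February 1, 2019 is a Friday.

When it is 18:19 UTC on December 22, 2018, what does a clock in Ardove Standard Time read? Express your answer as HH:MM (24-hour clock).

11:19

1 September 2018 is a Saturday, so the first Friday is September 7.
1 February 2019 is a Friday, so Sundays fall on 3, 10, 17, 24; the last is February 24.
At the standard offset (UTC−08:00), 18:19 UTC − 8h = 10:19 Ardove Standard Time standard time.
Daylight saving runs 7 September 2018 – 24 February 2019; the standard-time date in Ardove Standard Time, December 22, 2018, is inside that window, so Ardove Standard Time is at UTC−07:00.
18:19 UTC − 7h = 11:19 local.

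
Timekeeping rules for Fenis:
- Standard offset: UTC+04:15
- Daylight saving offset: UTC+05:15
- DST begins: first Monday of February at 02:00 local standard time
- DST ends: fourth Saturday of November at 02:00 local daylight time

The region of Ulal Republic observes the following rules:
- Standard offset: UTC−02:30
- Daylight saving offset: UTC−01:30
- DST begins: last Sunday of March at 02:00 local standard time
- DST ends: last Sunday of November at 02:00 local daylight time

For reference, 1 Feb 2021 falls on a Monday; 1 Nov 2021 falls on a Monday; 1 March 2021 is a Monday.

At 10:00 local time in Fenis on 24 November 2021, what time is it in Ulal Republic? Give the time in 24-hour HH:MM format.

03:15

1 February 2021 is a Monday, so the first Monday is February 1.
1 November 2021 is a Monday, so the first Saturday is November 6 and the fourth is November 27.
24 November 2021 falls between 1 February and 27 November, so daylight saving is in effect and Fenis is at UTC+05:15.
10:00 Fenis − 5h15m = 04:45 UTC.
1 March 2021 is a Monday, so Sundays fall on 7, 14, 21, 28; the last is March 28.
1 November 2021 is a Monday, so Sundays fall on 7, 14, 21, 28; the last is November 28.
At the standard offset (UTC−02:30), 04:45 UTC − 2h30m = 02:15 Ulal Republic standard time.
The standard-time date in Ulal Republic, 24 November 2021, lies within the daylight-saving period (28 March – 28 November), so Ulal Republic is on daylight time, UTC−01:30.
04:45 UTC − 1h30m = 03:15 Ulal Republic.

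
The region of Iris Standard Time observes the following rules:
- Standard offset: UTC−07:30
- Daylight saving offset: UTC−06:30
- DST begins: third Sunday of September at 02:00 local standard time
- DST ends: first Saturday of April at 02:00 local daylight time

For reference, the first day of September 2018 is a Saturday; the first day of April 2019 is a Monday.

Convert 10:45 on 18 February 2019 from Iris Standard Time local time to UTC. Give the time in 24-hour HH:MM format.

1 September 2018 is a Saturday, so the first Sunday is September 2 and the third is September 16.
1 April 2019 is a Monday, so the first Saturday is April 6.
Daylight saving runs 16 September 2018 – 6 April 2019; 18 February 2019 is inside that window, so Iris Standard Time is at UTC−06:30.
10:45 local + 6h30m = 17:15 UTC.

17:15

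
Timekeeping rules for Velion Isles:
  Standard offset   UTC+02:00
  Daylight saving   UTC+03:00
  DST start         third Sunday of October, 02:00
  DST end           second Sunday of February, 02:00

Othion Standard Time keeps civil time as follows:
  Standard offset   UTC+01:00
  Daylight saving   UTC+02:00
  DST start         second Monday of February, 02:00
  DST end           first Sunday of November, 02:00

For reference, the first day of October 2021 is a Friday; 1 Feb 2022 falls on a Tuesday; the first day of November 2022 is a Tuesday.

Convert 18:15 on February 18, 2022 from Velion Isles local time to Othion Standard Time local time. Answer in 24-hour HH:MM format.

1 October 2021 is a Friday, so the first Sunday is October 3 and the third is October 17.
1 February 2022 is a Tuesday, so the first Sunday is February 6 and the second is February 13.
February 18, 2022 is outside the daylight-saving period (17 October 2021 – 13 February 2022), so Velion Isles is on standard time, UTC+02:00.
18:15 Velion Isles − 2h = 16:15 UTC.
1 February 2022 is a Tuesday, so the first Monday is February 7 and the second is February 14.
1 November 2022 is a Tuesday, so the first Sunday is November 6.
At the standard offset (UTC+01:00), 16:15 UTC + 1h = 17:15 Othion Standard Time standard time.
The standard-time date in Othion Standard Time, February 18, 2022, lies within the daylight-saving period (14 February – 6 November), so Othion Standard Time is on daylight time, UTC+02:00.
16:15 UTC + 2h = 18:15 Othion Standard Time.

18:15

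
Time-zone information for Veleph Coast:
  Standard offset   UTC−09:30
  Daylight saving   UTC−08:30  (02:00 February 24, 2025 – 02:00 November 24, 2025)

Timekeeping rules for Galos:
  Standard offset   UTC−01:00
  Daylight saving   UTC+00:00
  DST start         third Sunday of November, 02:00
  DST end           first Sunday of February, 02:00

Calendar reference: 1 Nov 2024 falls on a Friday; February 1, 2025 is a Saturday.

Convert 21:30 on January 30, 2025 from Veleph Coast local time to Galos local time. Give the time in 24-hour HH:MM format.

January 30, 2025 does not fall between 24 February and 24 November, so daylight saving is not in effect and Veleph Coast is at UTC−09:30.
21:30 Veleph Coast + 9h30m = 07:00 UTC (rolling into the next day, 31 January 2025).
1 November 2024 is a Friday, so the first Sunday is November 3 and the third is November 17.
1 February 2025 is a Saturday, so the first Sunday is February 2.
At the standard offset (UTC−01:00), 07:00 UTC − 1h = 06:00 Galos standard time.
The standard-time date in Galos, January 31, 2025, lies within the daylight-saving period (17 November 2024 – 2 February 2025), so Galos is on daylight time, UTC+00:00.
07:00 UTC + 0h = 07:00 Galos.

07:00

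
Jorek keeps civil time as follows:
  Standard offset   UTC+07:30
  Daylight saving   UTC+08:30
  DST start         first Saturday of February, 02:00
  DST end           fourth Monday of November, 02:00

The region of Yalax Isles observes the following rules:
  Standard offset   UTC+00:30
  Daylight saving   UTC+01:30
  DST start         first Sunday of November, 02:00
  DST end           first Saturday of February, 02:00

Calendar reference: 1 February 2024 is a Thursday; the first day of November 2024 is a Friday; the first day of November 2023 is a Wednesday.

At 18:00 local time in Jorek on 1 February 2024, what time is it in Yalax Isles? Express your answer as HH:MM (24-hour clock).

12:00

1 February 2024 is a Thursday, so the first Saturday is February 3.
1 November 2024 is a Friday, so the first Monday is November 4 and the fourth is November 25.
Daylight saving runs 3 February – 25 November; 1 February 2024 is outside that window, so Jorek is on standard time at UTC+07:30.
18:00 Jorek − 7h30m = 10:30 UTC.
1 November 2023 is a Wednesday, so the first Sunday is November 5.
1 February 2024 is a Thursday, so the first Saturday is February 3.
At the standard offset (UTC+00:30), 10:30 UTC + 0h30m = 11:00 Yalax Isles standard time.
The standard-time date in Yalax Isles, 1 February 2024, falls between 5 November 2023 and 3 February 2024, so daylight saving is in effect and Yalax Isles is at UTC+01:30.
10:30 UTC + 1h30m = 12:00 Yalax Isles.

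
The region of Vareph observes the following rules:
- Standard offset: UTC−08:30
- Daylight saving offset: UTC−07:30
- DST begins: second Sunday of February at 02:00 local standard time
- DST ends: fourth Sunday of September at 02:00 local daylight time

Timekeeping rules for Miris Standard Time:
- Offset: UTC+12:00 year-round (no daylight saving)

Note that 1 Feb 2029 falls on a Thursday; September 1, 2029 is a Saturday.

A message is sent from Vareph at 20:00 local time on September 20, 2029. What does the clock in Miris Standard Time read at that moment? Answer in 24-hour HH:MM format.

15:30

1 February 2029 is a Thursday, so the first Sunday is February 4 and the second is February 11.
1 September 2029 is a Saturday, so the first Sunday is September 2 and the fourth is September 23.
Daylight saving runs 11 February – 23 September; September 20, 2029 is inside that window, so Vareph is at UTC−07:30.
20:00 Vareph + 7h30m = 03:30 UTC (rolling into the next day, 21 September 2029).
Miris Standard Time stays on UTC+12:00 all year.
03:30 UTC + 12h = 15:30 Miris Standard Time.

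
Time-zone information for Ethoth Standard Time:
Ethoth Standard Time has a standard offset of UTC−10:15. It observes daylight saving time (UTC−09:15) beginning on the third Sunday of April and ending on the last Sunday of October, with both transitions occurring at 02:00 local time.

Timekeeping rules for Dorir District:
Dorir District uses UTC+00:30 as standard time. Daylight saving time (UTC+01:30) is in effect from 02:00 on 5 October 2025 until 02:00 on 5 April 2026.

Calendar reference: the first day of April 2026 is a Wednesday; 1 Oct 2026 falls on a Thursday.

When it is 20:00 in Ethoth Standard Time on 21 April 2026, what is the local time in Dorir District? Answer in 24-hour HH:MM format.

1 April 2026 is a Wednesday, so the first Sunday is April 5 and the third is April 19.
1 October 2026 is a Thursday, so Sundays fall on 4, 11, 18, 25; the last is October 25.
21 April 2026 falls between 19 April and 25 October, so daylight saving is in effect and Ethoth Standard Time is at UTC−09:15.
20:00 Ethoth Standard Time + 9h15m = 05:15 UTC (rolling into the next day, 22 April 2026).
At the standard offset (UTC+00:30), 05:15 UTC + 0h30m = 05:45 Dorir District standard time.
The standard-time date in Dorir District, 22 April 2026, is outside the daylight-saving period (5 October 2025 – 5 April 2026), so Dorir District is on standard time, UTC+00:30.
05:15 UTC + 0h30m = 05:45 Dorir District.

05:45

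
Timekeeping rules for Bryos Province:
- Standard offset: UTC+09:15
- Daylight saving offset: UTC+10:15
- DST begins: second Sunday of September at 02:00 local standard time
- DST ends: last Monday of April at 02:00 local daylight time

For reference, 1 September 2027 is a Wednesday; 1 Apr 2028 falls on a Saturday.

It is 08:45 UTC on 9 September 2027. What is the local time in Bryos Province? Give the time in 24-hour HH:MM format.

18:00

1 September 2027 is a Wednesday, so the first Sunday is September 5 and the second is September 12.
1 April 2028 is a Saturday, so Mondays fall on 3, 10, 17, 24; the last is April 24.
At the standard offset (UTC+09:15), 08:45 UTC + 9h15m = 18:00 Bryos Province standard time.
Daylight saving runs 12 September 2027 – 24 April 2028; the standard-time date in Bryos Province, 9 September 2027, is outside that window, so Bryos Province is on standard time at UTC+09:15.
08:45 UTC + 9h15m = 18:00 local.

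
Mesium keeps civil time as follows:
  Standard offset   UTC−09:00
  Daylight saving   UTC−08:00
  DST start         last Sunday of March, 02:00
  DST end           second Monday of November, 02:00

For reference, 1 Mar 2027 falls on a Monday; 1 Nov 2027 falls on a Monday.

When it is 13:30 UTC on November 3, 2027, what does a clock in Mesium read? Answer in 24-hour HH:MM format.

05:30

1 March 2027 is a Monday, so Sundays fall on 7, 14, 21, 28; the last is March 28.
1 November 2027 is a Monday, so the first Monday is November 1 and the second is November 8.
At the standard offset (UTC−09:00), 13:30 UTC − 9h = 04:30 Mesium standard time.
Daylight saving runs 28 March – 8 November; the standard-time date in Mesium, November 3, 2027, is inside that window, so Mesium is at UTC−08:00.
13:30 UTC − 8h = 05:30 local.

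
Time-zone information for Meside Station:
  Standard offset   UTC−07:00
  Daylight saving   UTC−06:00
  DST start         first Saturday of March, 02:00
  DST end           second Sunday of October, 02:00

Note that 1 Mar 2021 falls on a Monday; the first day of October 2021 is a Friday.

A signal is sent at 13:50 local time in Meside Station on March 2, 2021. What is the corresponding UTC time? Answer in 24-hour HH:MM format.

1 March 2021 is a Monday, so the first Saturday is March 6.
1 October 2021 is a Friday, so the first Sunday is October 3 and the second is October 10.
March 2, 2021 does not fall between 6 March and 10 October, so daylight saving is not in effect and Meside Station is at UTC−07:00.
13:50 local + 7h = 20:50 UTC.

20:50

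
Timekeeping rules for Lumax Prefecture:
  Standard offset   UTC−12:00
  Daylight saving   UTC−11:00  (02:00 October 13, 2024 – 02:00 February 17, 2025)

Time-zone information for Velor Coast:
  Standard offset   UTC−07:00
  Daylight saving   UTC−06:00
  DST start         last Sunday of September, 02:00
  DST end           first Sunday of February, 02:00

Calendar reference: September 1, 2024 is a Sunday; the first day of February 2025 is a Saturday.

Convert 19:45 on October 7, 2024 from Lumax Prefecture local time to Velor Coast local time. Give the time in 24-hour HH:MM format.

October 7, 2024 does not fall between 13 October 2024 and 17 February 2025, so daylight saving is not in effect and Lumax Prefecture is at UTC−12:00.
19:45 Lumax Prefecture + 12h = 07:45 UTC (rolling into the next day, 8 October 2024).
1 September 2024 is a Sunday, so Sundays fall on 1, 8, 15, 22, 29; the last is September 29.
1 February 2025 is a Saturday, so the first Sunday is February 2.
At the standard offset (UTC−07:00), 07:45 UTC − 7h = 00:45 Velor Coast standard time.
The standard-time date in Velor Coast, October 8, 2024, falls between 29 September 2024 and 2 February 2025, so daylight saving is in effect and Velor Coast is at UTC−06:00.
07:45 UTC − 6h = 01:45 Velor Coast.

01:45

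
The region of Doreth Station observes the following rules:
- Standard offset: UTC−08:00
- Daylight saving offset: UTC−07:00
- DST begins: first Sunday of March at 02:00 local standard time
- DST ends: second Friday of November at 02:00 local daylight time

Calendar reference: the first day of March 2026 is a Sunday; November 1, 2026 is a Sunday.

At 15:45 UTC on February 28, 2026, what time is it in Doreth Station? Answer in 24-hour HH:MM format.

07:45

1 March 2026 is a Sunday, so the first Sunday is March 1.
1 November 2026 is a Sunday, so the first Friday is November 6 and the second is November 13.
At the standard offset (UTC−08:00), 15:45 UTC − 8h = 07:45 Doreth Station standard time.
The standard-time date in Doreth Station, February 28, 2026, does not fall between 1 March and 13 November, so daylight saving is not in effect and Doreth Station is at UTC−08:00.
15:45 UTC − 8h = 07:45 local.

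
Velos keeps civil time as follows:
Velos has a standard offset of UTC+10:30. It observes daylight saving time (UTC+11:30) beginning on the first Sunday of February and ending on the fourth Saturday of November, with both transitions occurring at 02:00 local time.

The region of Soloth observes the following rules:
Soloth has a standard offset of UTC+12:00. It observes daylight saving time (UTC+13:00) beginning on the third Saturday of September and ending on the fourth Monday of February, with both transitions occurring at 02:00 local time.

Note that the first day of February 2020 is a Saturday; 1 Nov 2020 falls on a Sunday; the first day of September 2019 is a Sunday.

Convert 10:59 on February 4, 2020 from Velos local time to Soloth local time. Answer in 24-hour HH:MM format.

1 February 2020 is a Saturday, so the first Sunday is February 2.
1 November 2020 is a Sunday, so the first Saturday is November 7 and the fourth is November 28.
Daylight saving runs 2 February – 28 November; February 4, 2020 is inside that window, so Velos is at UTC+11:30.
10:59 Velos − 11h30m = 23:29 UTC (rolling into the previous day, 3 February 2020).
1 September 2019 is a Sunday, so the first Saturday is September 7 and the third is September 21.
1 February 2020 is a Saturday, so the first Monday is February 3 and the fourth is February 24.
At the standard offset (UTC+12:00), 23:29 UTC + 12h = 11:29 Soloth standard time (rolling into the next day, 4 February 2020).
The standard-time date in Soloth, February 4, 2020, lies within the daylight-saving period (21 September 2019 – 24 February 2020), so Soloth is on daylight time, UTC+13:00.
23:29 UTC + 13h = 12:29 Soloth (rolling into the next day, 4 February 2020).

12:29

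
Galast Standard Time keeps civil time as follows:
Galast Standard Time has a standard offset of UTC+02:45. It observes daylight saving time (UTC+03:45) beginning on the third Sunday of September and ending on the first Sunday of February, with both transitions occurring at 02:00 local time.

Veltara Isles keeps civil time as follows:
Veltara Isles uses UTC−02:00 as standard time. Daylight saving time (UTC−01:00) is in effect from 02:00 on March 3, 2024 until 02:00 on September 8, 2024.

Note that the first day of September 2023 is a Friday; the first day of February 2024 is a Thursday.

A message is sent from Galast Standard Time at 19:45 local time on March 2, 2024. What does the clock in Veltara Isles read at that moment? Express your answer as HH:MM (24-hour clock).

1 September 2023 is a Friday, so the first Sunday is September 3 and the third is September 17.
1 February 2024 is a Thursday, so the first Sunday is February 4.
March 2, 2024 is outside the daylight-saving period (17 September 2023 – 4 February 2024), so Galast Standard Time is on standard time, UTC+02:45.
19:45 Galast Standard Time − 2h45m = 17:00 UTC.
At the standard offset (UTC−02:00), 17:00 UTC − 2h = 15:00 Veltara Isles standard time.
The standard-time date in Veltara Isles, March 2, 2024, does not fall between 3 March and 8 September, so daylight saving is not in effect and Veltara Isles is at UTC−02:00.
17:00 UTC − 2h = 15:00 Veltara Isles.

15:00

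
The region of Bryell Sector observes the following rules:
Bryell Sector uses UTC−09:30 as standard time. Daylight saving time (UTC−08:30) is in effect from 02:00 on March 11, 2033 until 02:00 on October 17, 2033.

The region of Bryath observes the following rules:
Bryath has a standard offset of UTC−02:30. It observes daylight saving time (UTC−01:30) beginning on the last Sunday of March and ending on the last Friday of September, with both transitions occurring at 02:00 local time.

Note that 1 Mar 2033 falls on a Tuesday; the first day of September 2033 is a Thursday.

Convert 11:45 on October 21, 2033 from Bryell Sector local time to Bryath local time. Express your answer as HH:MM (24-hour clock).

Daylight saving runs 11 March – 17 October; October 21, 2033 is outside that window, so Bryell Sector is on standard time at UTC−09:30.
11:45 Bryell Sector + 9h30m = 21:15 UTC.
1 March 2033 is a Tuesday, so Sundays fall on 6, 13, 20, 27; the last is March 27.
1 September 2033 is a Thursday, so Fridays fall on 2, 9, 16, 23, 30; the last is September 30.
At the standard offset (UTC−02:30), 21:15 UTC − 2h30m = 18:45 Bryath standard time.
Daylight saving runs 27 March – 30 September; the standard-time date in Bryath, October 21, 2033, is outside that window, so Bryath is on standard time at UTC−02:30.
21:15 UTC − 2h30m = 18:45 Bryath.

18:45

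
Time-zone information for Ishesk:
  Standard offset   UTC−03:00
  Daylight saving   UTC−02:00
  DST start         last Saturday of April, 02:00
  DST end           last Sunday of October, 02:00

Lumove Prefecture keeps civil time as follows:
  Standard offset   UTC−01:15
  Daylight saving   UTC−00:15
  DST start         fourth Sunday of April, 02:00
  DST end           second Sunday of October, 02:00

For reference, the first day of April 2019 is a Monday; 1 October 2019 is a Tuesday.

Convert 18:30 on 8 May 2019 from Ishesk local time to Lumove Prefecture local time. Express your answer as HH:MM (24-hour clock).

1 April 2019 is a Monday, so Saturdays fall on 6, 13, 20, 27; the last is April 27.
1 October 2019 is a Tuesday, so Sundays fall on 6, 13, 20, 27; the last is October 27.
Daylight saving runs 27 April – 27 October; 8 May 2019 is inside that window, so Ishesk is at UTC−02:00.
18:30 Ishesk + 2h = 20:30 UTC.
1 April 2019 is a Monday, so the first Sunday is April 7 and the fourth is April 28.
1 October 2019 is a Tuesday, so the first Sunday is October 6 and the second is October 13.
At the standard offset (UTC−01:15), 20:30 UTC − 1h15m = 19:15 Lumove Prefecture standard time.
Daylight saving runs 28 April – 13 October; the standard-time date in Lumove Prefecture, 8 May 2019, is inside that window, so Lumove Prefecture is at UTC−00:15.
20:30 UTC − 0h15m = 20:15 Lumove Prefecture.

20:15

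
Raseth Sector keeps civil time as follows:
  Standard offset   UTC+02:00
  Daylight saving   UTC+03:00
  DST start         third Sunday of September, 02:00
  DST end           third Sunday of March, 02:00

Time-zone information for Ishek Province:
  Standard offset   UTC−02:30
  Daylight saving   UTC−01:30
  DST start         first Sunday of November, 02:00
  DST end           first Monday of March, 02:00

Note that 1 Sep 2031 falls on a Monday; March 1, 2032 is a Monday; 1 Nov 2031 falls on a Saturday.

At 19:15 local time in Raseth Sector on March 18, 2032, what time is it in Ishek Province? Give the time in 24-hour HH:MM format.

13:45

1 September 2031 is a Monday, so the first Sunday is September 7 and the third is September 21.
1 March 2032 is a Monday, so the first Sunday is March 7 and the third is March 21.
Daylight saving runs 21 September 2031 – 21 March 2032; March 18, 2032 is inside that window, so Raseth Sector is at UTC+03:00.
19:15 Raseth Sector − 3h = 16:15 UTC.
1 November 2031 is a Saturday, so the first Sunday is November 2.
1 March 2032 is a Monday, so the first Monday is March 1.
At the standard offset (UTC−02:30), 16:15 UTC − 2h30m = 13:45 Ishek Province standard time.
The standard-time date in Ishek Province, March 18, 2032, does not fall between 2 November 2031 and 1 March 2032, so daylight saving is not in effect and Ishek Province is at UTC−02:30.
16:15 UTC − 2h30m = 13:45 Ishek Province.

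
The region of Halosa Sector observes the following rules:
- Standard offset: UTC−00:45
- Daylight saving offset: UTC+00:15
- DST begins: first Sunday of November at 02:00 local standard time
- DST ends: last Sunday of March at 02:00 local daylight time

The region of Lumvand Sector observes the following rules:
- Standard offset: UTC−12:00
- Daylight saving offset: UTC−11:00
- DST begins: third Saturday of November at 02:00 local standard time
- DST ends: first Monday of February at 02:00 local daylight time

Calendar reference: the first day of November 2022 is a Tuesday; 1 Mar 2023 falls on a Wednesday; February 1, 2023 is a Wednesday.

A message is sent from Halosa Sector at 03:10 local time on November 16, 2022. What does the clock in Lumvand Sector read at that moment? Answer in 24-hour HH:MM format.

1 November 2022 is a Tuesday, so the first Sunday is November 6.
1 March 2023 is a Wednesday, so Sundays fall on 5, 12, 19, 26; the last is March 26.
November 16, 2022 falls between 6 November 2022 and 26 March 2023, so daylight saving is in effect and Halosa Sector is at UTC+00:15.
03:10 Halosa Sector − 0h15m = 02:55 UTC.
1 November 2022 is a Tuesday, so the first Saturday is November 5 and the third is November 19.
1 February 2023 is a Wednesday, so the first Monday is February 6.
At the standard offset (UTC−12:00), 02:55 UTC − 12h = 14:55 Lumvand Sector standard time (rolling into the previous day, 15 November 2022).
The standard-time date in Lumvand Sector, November 15, 2022, does not fall between 19 November 2022 and 6 February 2023, so daylight saving is not in effect and Lumvand Sector is at UTC−12:00.
02:55 UTC − 12h = 14:55 Lumvand Sector (rolling into the previous day, 15 November 2022).

14:55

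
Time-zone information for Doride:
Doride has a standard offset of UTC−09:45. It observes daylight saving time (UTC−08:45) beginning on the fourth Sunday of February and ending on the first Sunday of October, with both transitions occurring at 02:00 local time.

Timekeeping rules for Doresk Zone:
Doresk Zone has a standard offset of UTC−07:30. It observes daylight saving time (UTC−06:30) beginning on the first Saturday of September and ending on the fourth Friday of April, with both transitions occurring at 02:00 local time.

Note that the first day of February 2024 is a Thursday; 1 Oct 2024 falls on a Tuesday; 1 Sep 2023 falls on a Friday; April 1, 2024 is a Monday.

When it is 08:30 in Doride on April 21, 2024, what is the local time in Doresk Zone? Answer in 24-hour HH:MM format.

1 February 2024 is a Thursday, so the first Sunday is February 4 and the fourth is February 25.
1 October 2024 is a Tuesday, so the first Sunday is October 6.
April 21, 2024 lies within the daylight-saving period (25 February – 6 October), so Doride is on daylight time, UTC−08:45.
08:30 Doride + 8h45m = 17:15 UTC.
1 September 2023 is a Friday, so the first Saturday is September 2.
1 April 2024 is a Monday, so the first Friday is April 5 and the fourth is April 26.
At the standard offset (UTC−07:30), 17:15 UTC − 7h30m = 09:45 Doresk Zone standard time.
The standard-time date in Doresk Zone, April 21, 2024, falls between 2 September 2023 and 26 April 2024, so daylight saving is in effect and Doresk Zone is at UTC−06:30.
17:15 UTC − 6h30m = 10:45 Doresk Zone.

10:45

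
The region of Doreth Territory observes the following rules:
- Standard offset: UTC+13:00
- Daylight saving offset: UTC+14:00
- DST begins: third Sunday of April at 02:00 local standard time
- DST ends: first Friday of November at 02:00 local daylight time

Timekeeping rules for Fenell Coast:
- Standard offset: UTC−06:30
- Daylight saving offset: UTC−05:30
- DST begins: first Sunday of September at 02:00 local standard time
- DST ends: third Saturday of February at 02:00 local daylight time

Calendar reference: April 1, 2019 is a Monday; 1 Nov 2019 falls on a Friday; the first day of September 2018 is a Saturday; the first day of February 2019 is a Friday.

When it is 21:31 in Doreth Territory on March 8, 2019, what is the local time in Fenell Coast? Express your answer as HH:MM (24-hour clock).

02:01

1 April 2019 is a Monday, so the first Sunday is April 7 and the third is April 21.
1 November 2019 is a Friday, so the first Friday is November 1.
Daylight saving runs 21 April – 1 November; March 8, 2019 is outside that window, so Doreth Territory is on standard time at UTC+13:00.
21:31 Doreth Territory − 13h = 08:31 UTC.
1 September 2018 is a Saturday, so the first Sunday is September 2.
1 February 2019 is a Friday, so the first Saturday is February 2 and the third is February 16.
At the standard offset (UTC−06:30), 08:31 UTC − 6h30m = 02:01 Fenell Coast standard time.
Daylight saving runs 2 September 2018 – 16 February 2019; the standard-time date in Fenell Coast, March 8, 2019, is outside that window, so Fenell Coast is on standard time at UTC−06:30.
08:31 UTC − 6h30m = 02:01 Fenell Coast.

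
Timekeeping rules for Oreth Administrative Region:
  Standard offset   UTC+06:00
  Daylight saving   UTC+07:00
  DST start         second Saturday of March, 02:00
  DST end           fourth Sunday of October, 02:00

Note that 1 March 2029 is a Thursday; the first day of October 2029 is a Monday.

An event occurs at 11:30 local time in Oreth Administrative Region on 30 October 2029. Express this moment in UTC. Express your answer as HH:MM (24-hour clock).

1 March 2029 is a Thursday, so the first Saturday is March 3 and the second is March 10.
1 October 2029 is a Monday, so the first Sunday is October 7 and the fourth is October 28.
30 October 2029 does not fall between 10 March and 28 October, so daylight saving is not in effect and Oreth Administrative Region is at UTC+06:00.
11:30 local − 6h = 05:30 UTC.

05:30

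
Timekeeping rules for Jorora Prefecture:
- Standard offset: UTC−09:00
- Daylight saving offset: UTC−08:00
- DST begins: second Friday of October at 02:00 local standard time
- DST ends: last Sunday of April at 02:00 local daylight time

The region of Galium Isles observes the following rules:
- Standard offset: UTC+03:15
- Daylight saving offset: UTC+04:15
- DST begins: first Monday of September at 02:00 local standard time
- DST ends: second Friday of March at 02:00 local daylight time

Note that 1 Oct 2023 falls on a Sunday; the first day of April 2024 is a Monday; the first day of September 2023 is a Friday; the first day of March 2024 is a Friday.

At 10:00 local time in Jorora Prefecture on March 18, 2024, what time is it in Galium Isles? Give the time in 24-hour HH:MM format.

1 October 2023 is a Sunday, so the first Friday is October 6 and the second is October 13.
1 April 2024 is a Monday, so Sundays fall on 7, 14, 21, 28; the last is April 28.
March 18, 2024 lies within the daylight-saving period (13 October 2023 – 28 April 2024), so Jorora Prefecture is on daylight time, UTC−08:00.
10:00 Jorora Prefecture + 8h = 18:00 UTC.
1 September 2023 is a Friday, so the first Monday is September 4.
1 March 2024 is a Friday, so the first Friday is March 1 and the second is March 8.
At the standard offset (UTC+03:15), 18:00 UTC + 3h15m = 21:15 Galium Isles standard time.
The standard-time date in Galium Isles, March 18, 2024, does not fall between 4 September 2023 and 8 March 2024, so daylight saving is not in effect and Galium Isles is at UTC+03:15.
18:00 UTC + 3h15m = 21:15 Galium Isles.

21:15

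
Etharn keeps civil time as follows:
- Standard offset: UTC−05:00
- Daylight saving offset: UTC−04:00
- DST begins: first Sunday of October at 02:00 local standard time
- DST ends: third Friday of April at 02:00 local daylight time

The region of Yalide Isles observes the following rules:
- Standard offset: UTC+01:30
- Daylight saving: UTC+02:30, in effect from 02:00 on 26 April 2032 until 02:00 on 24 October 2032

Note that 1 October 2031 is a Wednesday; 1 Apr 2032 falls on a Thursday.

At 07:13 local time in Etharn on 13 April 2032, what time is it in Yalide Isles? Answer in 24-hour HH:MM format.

1 October 2031 is a Wednesday, so the first Sunday is October 5.
1 April 2032 is a Thursday, so the first Friday is April 2 and the third is April 16.
Daylight saving runs 5 October 2031 – 16 April 2032; 13 April 2032 is inside that window, so Etharn is at UTC−04:00.
07:13 Etharn + 4h = 11:13 UTC.
At the standard offset (UTC+01:30), 11:13 UTC + 1h30m = 12:43 Yalide Isles standard time.
The standard-time date in Yalide Isles, 13 April 2032, does not fall between 26 April and 24 October, so daylight saving is not in effect and Yalide Isles is at UTC+01:30.
11:13 UTC + 1h30m = 12:43 Yalide Isles.

12:43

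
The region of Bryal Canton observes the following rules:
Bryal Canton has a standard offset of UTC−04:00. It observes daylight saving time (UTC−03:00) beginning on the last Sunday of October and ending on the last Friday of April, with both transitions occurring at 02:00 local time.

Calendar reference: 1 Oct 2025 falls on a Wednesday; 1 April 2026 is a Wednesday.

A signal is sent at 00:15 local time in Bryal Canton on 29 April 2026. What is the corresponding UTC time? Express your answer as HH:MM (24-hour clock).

1 October 2025 is a Wednesday, so Sundays fall on 5, 12, 19, 26; the last is October 26.
1 April 2026 is a Wednesday, so Fridays fall on 3, 10, 17, 24; the last is April 24.
Daylight saving runs 26 October 2025 – 24 April 2026; 29 April 2026 is outside that window, so Bryal Canton is on standard time at UTC−04:00.
00:15 local + 4h = 04:15 UTC.

04:15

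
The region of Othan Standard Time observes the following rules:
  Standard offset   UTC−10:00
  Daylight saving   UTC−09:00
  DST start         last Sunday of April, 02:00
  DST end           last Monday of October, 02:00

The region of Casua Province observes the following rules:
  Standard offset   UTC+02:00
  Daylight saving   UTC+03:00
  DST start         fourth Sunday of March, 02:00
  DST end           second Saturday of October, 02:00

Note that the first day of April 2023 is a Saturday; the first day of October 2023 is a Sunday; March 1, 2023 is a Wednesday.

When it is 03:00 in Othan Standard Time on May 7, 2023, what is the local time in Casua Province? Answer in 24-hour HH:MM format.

1 April 2023 is a Saturday, so Sundays fall on 2, 9, 16, 23, 30; the last is April 30.
1 October 2023 is a Sunday, so Mondays fall on 2, 9, 16, 23, 30; the last is October 30.
May 7, 2023 falls between 30 April and 30 October, so daylight saving is in effect and Othan Standard Time is at UTC−09:00.
03:00 Othan Standard Time + 9h = 12:00 UTC.
1 March 2023 is a Wednesday, so the first Sunday is March 5 and the fourth is March 26.
1 October 2023 is a Sunday, so the first Saturday is October 7 and the second is October 14.
At the standard offset (UTC+02:00), 12:00 UTC + 2h = 14:00 Casua Province standard time.
The standard-time date in Casua Province, May 7, 2023, lies within the daylight-saving period (26 March – 14 October), so Casua Province is on daylight time, UTC+03:00.
12:00 UTC + 3h = 15:00 Casua Province.

15:00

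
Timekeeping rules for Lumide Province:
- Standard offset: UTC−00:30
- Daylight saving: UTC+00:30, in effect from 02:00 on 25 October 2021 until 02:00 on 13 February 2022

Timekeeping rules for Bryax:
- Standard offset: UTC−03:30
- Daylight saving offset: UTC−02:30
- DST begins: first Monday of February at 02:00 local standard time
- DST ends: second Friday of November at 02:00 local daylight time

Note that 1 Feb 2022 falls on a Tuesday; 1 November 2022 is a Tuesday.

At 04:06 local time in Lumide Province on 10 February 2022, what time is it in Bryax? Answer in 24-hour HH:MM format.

Daylight saving runs 25 October 2021 – 13 February 2022; 10 February 2022 is inside that window, so Lumide Province is at UTC+00:30.
04:06 Lumide Province − 0h30m = 03:36 UTC.
1 February 2022 is a Tuesday, so the first Monday is February 7.
1 November 2022 is a Tuesday, so the first Friday is November 4 and the second is November 11.
At the standard offset (UTC−03:30), 03:36 UTC − 3h30m = 00:06 Bryax standard time.
The standard-time date in Bryax, 10 February 2022, falls between 7 February and 11 November, so daylight saving is in effect and Bryax is at UTC−02:30.
03:36 UTC − 2h30m = 01:06 Bryax.

01:06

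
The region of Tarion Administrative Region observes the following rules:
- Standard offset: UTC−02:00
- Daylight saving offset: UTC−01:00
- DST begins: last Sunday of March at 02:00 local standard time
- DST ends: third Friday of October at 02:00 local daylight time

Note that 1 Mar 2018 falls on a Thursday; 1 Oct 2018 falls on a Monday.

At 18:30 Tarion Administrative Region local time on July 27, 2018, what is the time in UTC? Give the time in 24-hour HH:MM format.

1 March 2018 is a Thursday, so Sundays fall on 4, 11, 18, 25; the last is March 25.
1 October 2018 is a Monday, so the first Friday is October 5 and the third is October 19.
July 27, 2018 falls between 25 March and 19 October, so daylight saving is in effect and Tarion Administrative Region is at UTC−01:00.
18:30 local + 1h = 19:30 UTC.

19:30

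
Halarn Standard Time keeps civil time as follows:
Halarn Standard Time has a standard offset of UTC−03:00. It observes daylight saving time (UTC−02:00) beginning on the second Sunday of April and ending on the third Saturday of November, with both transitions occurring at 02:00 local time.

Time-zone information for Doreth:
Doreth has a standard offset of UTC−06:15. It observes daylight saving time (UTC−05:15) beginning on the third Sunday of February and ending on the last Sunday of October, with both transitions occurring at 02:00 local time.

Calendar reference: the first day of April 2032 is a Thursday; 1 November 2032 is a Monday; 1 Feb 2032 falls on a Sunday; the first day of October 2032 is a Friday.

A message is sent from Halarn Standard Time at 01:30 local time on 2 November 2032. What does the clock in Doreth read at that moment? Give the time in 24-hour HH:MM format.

21:15

1 April 2032 is a Thursday, so the first Sunday is April 4 and the second is April 11.
1 November 2032 is a Monday, so the first Saturday is November 6 and the third is November 20.
2 November 2032 falls between 11 April and 20 November, so daylight saving is in effect and Halarn Standard Time is at UTC−02:00.
01:30 Halarn Standard Time + 2h = 03:30 UTC.
1 February 2032 is a Sunday, so the first Sunday is February 1 and the third is February 15.
1 October 2032 is a Friday, so Sundays fall on 3, 10, 17, 24, 31; the last is October 31.
At the standard offset (UTC−06:15), 03:30 UTC − 6h15m = 21:15 Doreth standard time (rolling into the previous day, 1 November 2032).
The standard-time date in Doreth, 1 November 2032, is outside the daylight-saving period (15 February – 31 October), so Doreth is on standard time, UTC−06:15.
03:30 UTC − 6h15m = 21:15 Doreth (rolling into the previous day, 1 November 2032).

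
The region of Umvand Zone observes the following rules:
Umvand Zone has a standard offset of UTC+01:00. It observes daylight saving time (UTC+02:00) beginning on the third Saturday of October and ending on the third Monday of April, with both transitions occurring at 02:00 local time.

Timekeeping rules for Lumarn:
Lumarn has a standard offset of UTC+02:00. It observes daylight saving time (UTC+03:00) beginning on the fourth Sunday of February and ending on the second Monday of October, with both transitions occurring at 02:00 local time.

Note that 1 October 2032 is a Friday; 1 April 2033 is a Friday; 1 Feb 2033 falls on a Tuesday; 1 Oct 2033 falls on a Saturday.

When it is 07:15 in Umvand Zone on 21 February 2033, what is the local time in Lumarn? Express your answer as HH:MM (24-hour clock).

07:15

1 October 2032 is a Friday, so the first Saturday is October 2 and the third is October 16.
1 April 2033 is a Friday, so the first Monday is April 4 and the third is April 18.
Daylight saving runs 16 October 2032 – 18 April 2033; 21 February 2033 is inside that window, so Umvand Zone is at UTC+02:00.
07:15 Umvand Zone − 2h = 05:15 UTC.
1 February 2033 is a Tuesday, so the first Sunday is February 6 and the fourth is February 27.
1 October 2033 is a Saturday, so the first Monday is October 3 and the second is October 10.
At the standard offset (UTC+02:00), 05:15 UTC + 2h = 07:15 Lumarn standard time.
The standard-time date in Lumarn, 21 February 2033, does not fall between 27 February and 10 October, so daylight saving is not in effect and Lumarn is at UTC+02:00.
05:15 UTC + 2h = 07:15 Lumarn.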